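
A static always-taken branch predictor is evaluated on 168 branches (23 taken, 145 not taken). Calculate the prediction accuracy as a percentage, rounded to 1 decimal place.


Predictor: always-taken
Correct predictions = 23
Accuracy = 23 / 168 * 100 = 13.7%

13.7


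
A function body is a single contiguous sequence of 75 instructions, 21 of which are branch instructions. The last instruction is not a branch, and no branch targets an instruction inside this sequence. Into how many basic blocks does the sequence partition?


With no in-sequence branch targets, the leaders are the first instruction plus the instruction after each branch.
Number of basic blocks = branches + 1
= 21 + 1 = 22

22


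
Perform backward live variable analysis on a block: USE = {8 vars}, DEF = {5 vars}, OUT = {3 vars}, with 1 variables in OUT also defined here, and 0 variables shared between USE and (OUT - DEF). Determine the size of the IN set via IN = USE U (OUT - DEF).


OUT - DEF: 3 - 1 = 2
|IN| = |USE| + |OUT - DEF| - |USE ∩ (OUT - DEF)| = 8 + 2 - 0 = 10

10


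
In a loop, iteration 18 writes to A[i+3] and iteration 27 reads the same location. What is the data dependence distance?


Distance = read iteration - write iteration
= 27 - 18 = 9

9


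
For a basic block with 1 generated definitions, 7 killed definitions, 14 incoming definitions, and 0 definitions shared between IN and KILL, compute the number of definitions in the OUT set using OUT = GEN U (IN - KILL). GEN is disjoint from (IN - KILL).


IN - KILL: 14 - 0 = 14 surviving definitions
OUT = GEN + surviving = 1 + 14 = 15

15


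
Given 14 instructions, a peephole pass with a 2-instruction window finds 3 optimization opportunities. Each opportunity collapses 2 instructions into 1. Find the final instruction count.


Each match removes 1 instructions.
Total removed = 3 * 1 = 3
Remaining = 14 - 3 = 11

11


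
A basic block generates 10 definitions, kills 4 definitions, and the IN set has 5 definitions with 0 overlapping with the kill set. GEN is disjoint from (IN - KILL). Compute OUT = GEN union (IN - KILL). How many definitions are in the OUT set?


IN - KILL: 5 - 0 = 5 surviving definitions
OUT = GEN + surviving = 10 + 5 = 15

15


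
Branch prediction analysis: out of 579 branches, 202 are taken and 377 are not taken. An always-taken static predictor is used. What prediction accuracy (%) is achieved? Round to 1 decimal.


Predictor: always-taken
Correct predictions = 202
Accuracy = 202 / 579 * 100 = 34.9%

34.9


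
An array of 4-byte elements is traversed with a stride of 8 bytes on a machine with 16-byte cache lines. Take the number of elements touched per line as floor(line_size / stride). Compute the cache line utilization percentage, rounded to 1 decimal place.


Elements per cache line = floor(16 / 8) = 2
Bytes used = 2 * 4 = 8
Utilization = 8 / 16 * 100 = 50.0%

50.0


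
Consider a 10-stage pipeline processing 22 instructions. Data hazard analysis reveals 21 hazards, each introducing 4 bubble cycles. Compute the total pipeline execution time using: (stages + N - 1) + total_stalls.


Base cycles = 10 + 22 - 1 = 31
Total stalls = 21 * 4 = 84
Total = 31 + 84 = 115

115


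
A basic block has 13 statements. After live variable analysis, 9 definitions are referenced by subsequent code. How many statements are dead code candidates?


Dead code = total statements - live definitions
= 13 - 9 = 4

4


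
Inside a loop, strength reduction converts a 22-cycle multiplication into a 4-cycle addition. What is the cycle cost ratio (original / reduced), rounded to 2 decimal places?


Ratio = mult_cost / add_cost = 22 / 4 = 5.5

5.5


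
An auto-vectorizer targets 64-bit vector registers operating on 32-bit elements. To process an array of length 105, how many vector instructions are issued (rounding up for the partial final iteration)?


Width = 64 / 32 = 2 elements per vector op
Iterations = ceil(105 / 2) = 53

53


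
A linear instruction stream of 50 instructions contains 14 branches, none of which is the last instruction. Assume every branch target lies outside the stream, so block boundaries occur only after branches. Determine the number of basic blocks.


With no in-sequence branch targets, the leaders are the first instruction plus the instruction after each branch.
Number of basic blocks = branches + 1
= 14 + 1 = 15

15


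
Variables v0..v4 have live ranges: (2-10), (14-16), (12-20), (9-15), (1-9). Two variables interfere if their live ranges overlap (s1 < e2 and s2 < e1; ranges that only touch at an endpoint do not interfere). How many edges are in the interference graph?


Check all pairs for overlapping intervals.
Two intervals (s1,e1) and (s2,e2) overlap if s1 < e2 and s2 < e1.
v0 (2-10) vs v1..v4: overlaps v3, v4 -> 2
v1 (14-16) vs v2..v4: overlaps v2, v3 -> 2
v2 (12-20) vs v3..v4: overlaps v3 -> 1
v3 (9-15) vs v4: overlaps none -> 0
Total overlapping pairs = 2 + 2 + 1 + 0 = 5

5


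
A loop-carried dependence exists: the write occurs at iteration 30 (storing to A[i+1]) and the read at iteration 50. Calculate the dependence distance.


Distance = read iteration - write iteration
= 50 - 30 = 20

20


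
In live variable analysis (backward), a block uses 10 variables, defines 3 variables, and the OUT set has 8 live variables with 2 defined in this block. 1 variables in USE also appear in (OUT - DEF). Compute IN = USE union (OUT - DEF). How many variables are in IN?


OUT - DEF: 8 - 2 = 6
|IN| = |USE| + |OUT - DEF| - |USE ∩ (OUT - DEF)| = 10 + 6 - 1 = 15

15


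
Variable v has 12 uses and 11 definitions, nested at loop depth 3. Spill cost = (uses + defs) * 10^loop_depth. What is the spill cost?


uses + defs = 12 + 11 = 23
10^3 = 1000
Spill cost = 23 * 1000 = 23000

23000


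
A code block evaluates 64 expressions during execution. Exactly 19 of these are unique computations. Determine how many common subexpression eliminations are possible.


CSE count = total expressions - unique expressions
= 64 - 19 = 45

45


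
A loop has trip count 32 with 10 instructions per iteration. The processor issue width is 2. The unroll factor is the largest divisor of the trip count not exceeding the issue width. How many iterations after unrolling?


Largest divisor of 32 <= 2 is 2
New iterations = 32 / 2 = 16

16


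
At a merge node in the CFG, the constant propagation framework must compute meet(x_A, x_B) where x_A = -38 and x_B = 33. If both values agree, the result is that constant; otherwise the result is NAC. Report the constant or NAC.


Meet operation: if both paths give the same constant, result is that constant; if they differ, result is NAC (not-a-constant).
Path A: -38, Path B: 33 -> differ
Result: not-a-constant -> NAC

NAC


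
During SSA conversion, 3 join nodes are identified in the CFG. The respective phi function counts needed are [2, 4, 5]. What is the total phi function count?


Total phi functions = sum of phi functions at each join node
= 2 + 4 + 5 = 11

11


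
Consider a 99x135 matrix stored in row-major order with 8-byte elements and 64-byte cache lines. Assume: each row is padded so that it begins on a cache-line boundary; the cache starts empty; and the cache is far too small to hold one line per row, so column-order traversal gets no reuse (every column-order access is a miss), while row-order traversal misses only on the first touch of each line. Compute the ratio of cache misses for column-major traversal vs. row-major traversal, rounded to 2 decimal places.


Each row occupies 135 * 8 = 1080 bytes and starts on a line boundary, so it spans ceil(1080 / 64) = 17 cache lines.
Row-major traversal misses (one per line touched): 99 * ceil(135 * 8 / 64) = 1683
Column-major traversal misses (no reuse, every access misses): 99 * 135 = 13365
Ratio = 13365 / 1683 = 7.94

7.94


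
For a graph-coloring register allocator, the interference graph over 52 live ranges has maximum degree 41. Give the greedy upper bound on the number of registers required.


Greedy coloring never needs more than (max_degree + 1) colors: when coloring a vertex, at most max_degree neighbors are already colored.
Upper bound = 41 + 1 = 42

42


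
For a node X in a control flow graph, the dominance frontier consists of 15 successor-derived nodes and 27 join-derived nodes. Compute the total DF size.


DF(X) = direct successor contributions + join point contributions
= 15 + 27 = 42

42


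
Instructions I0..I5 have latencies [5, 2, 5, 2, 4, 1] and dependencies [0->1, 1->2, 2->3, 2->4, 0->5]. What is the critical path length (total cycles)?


Compute longest path through dependency graph: dist(Ik) = max over predecessors of dist + latency(Ik).
dist(I0) = latency 5 = 5
dist(I1) = dist(I0) + 2 = 5 + 2 = 7
dist(I2) = dist(I1) + 5 = 7 + 5 = 12
dist(I3) = dist(I2) + 2 = 12 + 2 = 14
dist(I4) = dist(I2) + 4 = 12 + 4 = 16
dist(I5) = dist(I0) + 1 = 5 + 1 = 6
Critical path = max dist = 16

16


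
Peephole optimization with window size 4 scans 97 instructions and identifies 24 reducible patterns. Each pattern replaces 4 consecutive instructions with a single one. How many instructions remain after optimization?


Each match removes 3 instructions.
Total removed = 24 * 3 = 72
Remaining = 97 - 72 = 25

25


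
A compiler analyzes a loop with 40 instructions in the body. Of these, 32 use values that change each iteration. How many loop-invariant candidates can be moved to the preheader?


Invariant candidates = total - loop-dependent
= 40 - 32 = 8

8


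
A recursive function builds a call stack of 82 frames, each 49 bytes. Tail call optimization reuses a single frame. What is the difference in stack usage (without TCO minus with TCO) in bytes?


Without TCO: 82 * 49 = 4018 bytes
With TCO: reuse 1 frame = 49 bytes
Savings = 4018 - 49 = 3969

3969


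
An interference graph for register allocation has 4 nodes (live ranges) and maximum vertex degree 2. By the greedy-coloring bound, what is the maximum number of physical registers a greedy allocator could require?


Greedy coloring never needs more than (max_degree + 1) colors: when coloring a vertex, at most max_degree neighbors are already colored.
Upper bound = 2 + 1 = 3

3


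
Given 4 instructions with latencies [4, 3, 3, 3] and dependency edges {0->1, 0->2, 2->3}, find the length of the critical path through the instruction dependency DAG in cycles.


Compute longest path through dependency graph: dist(Ik) = max over predecessors of dist + latency(Ik).
dist(I0) = latency 4 = 4
dist(I1) = dist(I0) + 3 = 4 + 3 = 7
dist(I2) = dist(I0) + 3 = 4 + 3 = 7
dist(I3) = dist(I2) + 3 = 7 + 3 = 10
Critical path = max dist = 10

10


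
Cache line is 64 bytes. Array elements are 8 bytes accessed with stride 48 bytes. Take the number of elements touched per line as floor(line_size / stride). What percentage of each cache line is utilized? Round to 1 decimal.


Elements per cache line = floor(64 / 48) = 1
Bytes used = 1 * 8 = 8
Utilization = 8 / 64 * 100 = 12.5%

12.5


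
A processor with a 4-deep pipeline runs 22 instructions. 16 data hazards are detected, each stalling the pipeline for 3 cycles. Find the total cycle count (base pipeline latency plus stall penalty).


Base cycles = 4 + 22 - 1 = 25
Total stalls = 16 * 3 = 48
Total = 25 + 48 = 73

73


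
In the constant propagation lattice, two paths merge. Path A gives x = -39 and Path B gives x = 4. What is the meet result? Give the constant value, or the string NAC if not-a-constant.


Meet operation: if both paths give the same constant, result is that constant; if they differ, result is NAC (not-a-constant).
Path A: -39, Path B: 4 -> differ
Result: not-a-constant -> NAC

NAC


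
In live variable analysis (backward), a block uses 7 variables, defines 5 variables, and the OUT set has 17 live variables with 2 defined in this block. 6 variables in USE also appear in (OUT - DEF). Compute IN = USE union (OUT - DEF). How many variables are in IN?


OUT - DEF: 17 - 2 = 15
|IN| = |USE| + |OUT - DEF| - |USE ∩ (OUT - DEF)| = 7 + 15 - 6 = 16

16


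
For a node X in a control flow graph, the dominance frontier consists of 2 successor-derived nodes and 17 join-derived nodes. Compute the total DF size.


DF(X) = direct successor contributions + join point contributions
= 2 + 17 = 19

19


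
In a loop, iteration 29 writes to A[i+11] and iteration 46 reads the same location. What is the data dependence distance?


Distance = read iteration - write iteration
= 46 - 29 = 17

17


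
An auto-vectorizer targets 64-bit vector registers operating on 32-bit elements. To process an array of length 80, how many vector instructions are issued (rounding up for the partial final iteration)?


Width = 64 / 32 = 2 elements per vector op
Iterations = ceil(80 / 2) = 40

40


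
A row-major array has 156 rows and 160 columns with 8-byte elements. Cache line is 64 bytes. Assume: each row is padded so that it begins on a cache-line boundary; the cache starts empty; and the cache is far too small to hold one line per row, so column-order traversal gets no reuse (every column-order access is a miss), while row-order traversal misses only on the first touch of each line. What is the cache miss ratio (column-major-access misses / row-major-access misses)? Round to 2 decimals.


Each row occupies 160 * 8 = 1280 bytes and starts on a line boundary, so it spans ceil(1280 / 64) = 20 cache lines.
Row-major traversal misses (one per line touched): 156 * ceil(160 * 8 / 64) = 3120
Column-major traversal misses (no reuse, every access misses): 156 * 160 = 24960
Ratio = 24960 / 3120 = 8.0

8.0


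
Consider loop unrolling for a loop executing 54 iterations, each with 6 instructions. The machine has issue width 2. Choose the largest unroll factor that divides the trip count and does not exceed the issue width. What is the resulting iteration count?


Largest divisor of 54 <= 2 is 2
New iterations = 54 / 2 = 27

27


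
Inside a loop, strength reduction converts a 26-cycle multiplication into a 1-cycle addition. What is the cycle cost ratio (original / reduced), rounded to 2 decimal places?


Ratio = mult_cost / add_cost = 26 / 1 = 26.0

26.0


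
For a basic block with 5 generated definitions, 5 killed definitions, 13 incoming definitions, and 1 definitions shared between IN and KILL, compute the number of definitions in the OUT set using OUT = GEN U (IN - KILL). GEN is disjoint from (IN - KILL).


IN - KILL: 13 - 1 = 12 surviving definitions
OUT = GEN + surviving = 5 + 12 = 17

17


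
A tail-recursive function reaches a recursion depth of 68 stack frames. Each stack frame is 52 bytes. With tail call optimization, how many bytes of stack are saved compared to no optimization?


Without TCO: 68 * 52 = 3536 bytes
With TCO: reuse 1 frame = 52 bytes
Savings = 3536 - 52 = 3484

3484


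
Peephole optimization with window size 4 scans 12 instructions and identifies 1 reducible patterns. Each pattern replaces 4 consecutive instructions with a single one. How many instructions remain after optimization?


Each match removes 3 instructions.
Total removed = 1 * 3 = 3
Remaining = 12 - 3 = 9

9


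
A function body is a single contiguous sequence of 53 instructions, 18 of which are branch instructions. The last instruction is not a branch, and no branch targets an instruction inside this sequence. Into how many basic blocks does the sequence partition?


With no in-sequence branch targets, the leaders are the first instruction plus the instruction after each branch.
Number of basic blocks = branches + 1
= 18 + 1 = 19

19


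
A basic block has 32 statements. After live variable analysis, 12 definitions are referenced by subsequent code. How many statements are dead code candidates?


Dead code = total statements - live definitions
= 32 - 12 = 20

20


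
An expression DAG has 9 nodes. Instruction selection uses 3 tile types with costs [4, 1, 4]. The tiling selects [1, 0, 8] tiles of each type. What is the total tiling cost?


Total cost = sum(count_i * cost_i)
= 1*4 + 0*1 + 8*4
= 36

36


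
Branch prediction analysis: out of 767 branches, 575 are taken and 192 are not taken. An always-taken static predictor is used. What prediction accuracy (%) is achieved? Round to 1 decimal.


Predictor: always-taken
Correct predictions = 575
Accuracy = 575 / 767 * 100 = 75.0%

75.0


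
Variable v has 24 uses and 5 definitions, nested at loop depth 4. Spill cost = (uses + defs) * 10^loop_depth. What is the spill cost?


uses + defs = 24 + 5 = 29
10^4 = 10000
Spill cost = 29 * 10000 = 290000

290000


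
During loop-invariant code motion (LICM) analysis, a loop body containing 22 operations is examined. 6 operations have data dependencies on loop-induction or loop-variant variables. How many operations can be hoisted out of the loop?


Invariant candidates = total - loop-dependent
= 22 - 6 = 16

16


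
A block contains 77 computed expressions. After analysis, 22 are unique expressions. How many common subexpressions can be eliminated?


CSE count = total expressions - unique expressions
= 77 - 22 = 55

55


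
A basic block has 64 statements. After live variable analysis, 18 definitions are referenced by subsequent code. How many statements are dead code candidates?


Dead code = total statements - live definitions
= 64 - 18 = 46

46


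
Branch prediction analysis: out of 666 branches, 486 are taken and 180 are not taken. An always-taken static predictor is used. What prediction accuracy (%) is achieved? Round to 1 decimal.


Predictor: always-taken
Correct predictions = 486
Accuracy = 486 / 666 * 100 = 73.0%

73.0


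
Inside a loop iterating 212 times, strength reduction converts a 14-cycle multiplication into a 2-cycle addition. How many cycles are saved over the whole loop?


Per-iteration saving = 14 - 2 = 12
Total saved = 212 * 12 = 2544

2544


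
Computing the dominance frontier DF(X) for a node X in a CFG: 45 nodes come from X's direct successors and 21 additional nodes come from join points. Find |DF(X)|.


DF(X) = direct successor contributions + join point contributions
= 45 + 21 = 66

66


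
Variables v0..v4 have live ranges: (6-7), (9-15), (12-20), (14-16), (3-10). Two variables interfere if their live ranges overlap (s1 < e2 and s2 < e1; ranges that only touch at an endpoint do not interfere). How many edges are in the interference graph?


Check all pairs for overlapping intervals.
Two intervals (s1,e1) and (s2,e2) overlap if s1 < e2 and s2 < e1.
v0 (6-7) vs v1..v4: overlaps v4 -> 1
v1 (9-15) vs v2..v4: overlaps v2, v3, v4 -> 3
v2 (12-20) vs v3..v4: overlaps v3 -> 1
v3 (14-16) vs v4: overlaps none -> 0
Total overlapping pairs = 1 + 3 + 1 + 0 = 5

5


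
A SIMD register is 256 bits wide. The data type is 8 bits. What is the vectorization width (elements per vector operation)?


Width = SIMD bits / data type bits
= 256 / 8 = 32

32


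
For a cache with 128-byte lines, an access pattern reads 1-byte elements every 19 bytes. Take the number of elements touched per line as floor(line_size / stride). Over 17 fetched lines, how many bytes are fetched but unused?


Elements per line = floor(128 / 19) = 6
Bytes used per line = 6 * 1 = 6
Wasted per line = 128 - 6 = 122
Total wasted = 122 * 17 = 2074

2074


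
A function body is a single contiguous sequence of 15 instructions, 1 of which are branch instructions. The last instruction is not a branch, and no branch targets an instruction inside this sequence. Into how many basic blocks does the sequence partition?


With no in-sequence branch targets, the leaders are the first instruction plus the instruction after each branch.
Number of basic blocks = branches + 1
= 1 + 1 = 2

2


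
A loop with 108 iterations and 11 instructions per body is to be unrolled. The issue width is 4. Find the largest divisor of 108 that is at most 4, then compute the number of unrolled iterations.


Largest divisor of 108 <= 4 is 4
New iterations = 108 / 4 = 27

27


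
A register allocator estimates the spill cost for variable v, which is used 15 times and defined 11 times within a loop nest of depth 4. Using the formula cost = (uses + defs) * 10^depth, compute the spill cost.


uses + defs = 15 + 11 = 26
10^4 = 10000
Spill cost = 26 * 10000 = 260000

260000


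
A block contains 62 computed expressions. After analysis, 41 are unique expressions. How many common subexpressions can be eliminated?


CSE count = total expressions - unique expressions
= 62 - 41 = 21

21


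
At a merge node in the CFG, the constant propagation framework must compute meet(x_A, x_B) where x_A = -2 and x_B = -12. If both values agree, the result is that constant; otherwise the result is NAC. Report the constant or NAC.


Meet operation: if both paths give the same constant, result is that constant; if they differ, result is NAC (not-a-constant).
Path A: -2, Path B: -12 -> differ
Result: not-a-constant -> NAC

NAC


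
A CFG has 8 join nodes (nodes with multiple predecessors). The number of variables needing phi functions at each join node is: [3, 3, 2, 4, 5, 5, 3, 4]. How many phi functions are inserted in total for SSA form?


Total phi functions = sum of phi functions at each join node
= 3 + 3 + 2 + 4 + 5 + 5 + 3 + 4 = 29

29


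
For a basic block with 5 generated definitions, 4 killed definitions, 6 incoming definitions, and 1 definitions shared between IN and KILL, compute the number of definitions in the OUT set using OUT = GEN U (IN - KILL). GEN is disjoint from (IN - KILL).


IN - KILL: 6 - 1 = 5 surviving definitions
OUT = GEN + surviving = 5 + 5 = 10

10


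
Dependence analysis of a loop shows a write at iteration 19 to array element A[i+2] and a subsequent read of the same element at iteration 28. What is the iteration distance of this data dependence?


Distance = read iteration - write iteration
= 28 - 19 = 9

9


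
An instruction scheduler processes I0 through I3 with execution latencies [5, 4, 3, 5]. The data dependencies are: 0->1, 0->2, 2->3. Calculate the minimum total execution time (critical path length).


Compute longest path through dependency graph: dist(Ik) = max over predecessors of dist + latency(Ik).
dist(I0) = latency 5 = 5
dist(I1) = dist(I0) + 4 = 5 + 4 = 9
dist(I2) = dist(I0) + 3 = 5 + 3 = 8
dist(I3) = dist(I2) + 5 = 8 + 5 = 13
Critical path = max dist = 13

13


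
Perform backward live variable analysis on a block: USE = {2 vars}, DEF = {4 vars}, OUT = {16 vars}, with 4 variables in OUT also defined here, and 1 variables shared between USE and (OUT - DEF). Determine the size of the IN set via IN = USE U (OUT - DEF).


OUT - DEF: 16 - 4 = 12
|IN| = |USE| + |OUT - DEF| - |USE ∩ (OUT - DEF)| = 2 + 12 - 1 = 13

13


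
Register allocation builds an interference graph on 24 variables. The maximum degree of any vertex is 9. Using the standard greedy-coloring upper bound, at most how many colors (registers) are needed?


Greedy coloring never needs more than (max_degree + 1) colors: when coloring a vertex, at most max_degree neighbors are already colored.
Upper bound = 9 + 1 = 10

10


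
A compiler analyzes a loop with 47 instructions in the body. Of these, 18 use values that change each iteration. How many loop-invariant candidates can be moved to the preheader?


Invariant candidates = total - loop-dependent
= 47 - 18 = 29

29


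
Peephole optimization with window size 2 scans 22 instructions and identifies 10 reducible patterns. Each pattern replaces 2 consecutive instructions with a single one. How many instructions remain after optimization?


Each match removes 1 instructions.
Total removed = 10 * 1 = 10
Remaining = 22 - 10 = 12

12


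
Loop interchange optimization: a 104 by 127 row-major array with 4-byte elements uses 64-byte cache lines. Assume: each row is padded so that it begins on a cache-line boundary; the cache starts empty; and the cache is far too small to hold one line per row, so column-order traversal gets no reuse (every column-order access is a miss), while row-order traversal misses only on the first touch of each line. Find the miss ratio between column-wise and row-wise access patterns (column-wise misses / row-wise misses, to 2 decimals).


Each row occupies 127 * 4 = 508 bytes and starts on a line boundary, so it spans ceil(508 / 64) = 8 cache lines.
Row-major traversal misses (one per line touched): 104 * ceil(127 * 4 / 64) = 832
Column-major traversal misses (no reuse, every access misses): 104 * 127 = 13208
Ratio = 13208 / 832 = 15.88

15.88


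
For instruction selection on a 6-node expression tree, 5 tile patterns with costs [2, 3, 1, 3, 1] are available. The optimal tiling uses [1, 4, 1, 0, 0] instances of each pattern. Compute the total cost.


Total cost = sum(count_i * cost_i)
= 1*2 + 4*3 + 1*1 + 0*3 + 0*1
= 15

15


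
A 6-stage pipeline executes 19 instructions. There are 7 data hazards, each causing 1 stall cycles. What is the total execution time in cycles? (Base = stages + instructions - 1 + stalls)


Base cycles = 6 + 19 - 1 = 24
Total stalls = 7 * 1 = 7
Total = 24 + 7 = 31

31


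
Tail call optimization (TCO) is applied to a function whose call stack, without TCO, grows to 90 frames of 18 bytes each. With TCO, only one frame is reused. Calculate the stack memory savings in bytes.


Without TCO: 90 * 18 = 1620 bytes
With TCO: reuse 1 frame = 18 bytes
Savings = 1620 - 18 = 1602

1602


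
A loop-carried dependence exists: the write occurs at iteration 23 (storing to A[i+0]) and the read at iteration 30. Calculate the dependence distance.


Distance = read iteration - write iteration
= 30 - 23 = 7

7


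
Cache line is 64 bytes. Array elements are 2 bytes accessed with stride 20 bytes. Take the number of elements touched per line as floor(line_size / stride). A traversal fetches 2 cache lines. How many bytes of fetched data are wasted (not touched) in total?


Elements per line = floor(64 / 20) = 3
Bytes used per line = 3 * 2 = 6
Wasted per line = 64 - 6 = 58
Total wasted = 58 * 2 = 116

116


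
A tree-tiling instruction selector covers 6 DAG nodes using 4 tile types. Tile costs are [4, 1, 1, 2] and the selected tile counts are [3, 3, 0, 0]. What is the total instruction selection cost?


Total cost = sum(count_i * cost_i)
= 3*4 + 3*1 + 0*1 + 0*2
= 15

15


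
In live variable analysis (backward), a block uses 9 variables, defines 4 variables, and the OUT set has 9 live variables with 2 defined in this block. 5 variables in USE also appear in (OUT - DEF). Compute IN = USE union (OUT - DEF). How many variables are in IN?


OUT - DEF: 9 - 2 = 7
|IN| = |USE| + |OUT - DEF| - |USE ∩ (OUT - DEF)| = 9 + 7 - 5 = 11

11


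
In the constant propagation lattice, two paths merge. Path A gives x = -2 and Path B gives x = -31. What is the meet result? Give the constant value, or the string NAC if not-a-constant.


Meet operation: if both paths give the same constant, result is that constant; if they differ, result is NAC (not-a-constant).
Path A: -2, Path B: -31 -> differ
Result: not-a-constant -> NAC

NAC


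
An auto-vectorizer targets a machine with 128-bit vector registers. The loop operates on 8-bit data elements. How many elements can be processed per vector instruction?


Width = SIMD bits / data type bits
= 128 / 8 = 16

16


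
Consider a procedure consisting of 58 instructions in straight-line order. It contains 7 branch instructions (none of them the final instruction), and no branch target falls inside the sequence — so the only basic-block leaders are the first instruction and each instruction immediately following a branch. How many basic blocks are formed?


With no in-sequence branch targets, the leaders are the first instruction plus the instruction after each branch.
Number of basic blocks = branches + 1
= 7 + 1 = 8

8


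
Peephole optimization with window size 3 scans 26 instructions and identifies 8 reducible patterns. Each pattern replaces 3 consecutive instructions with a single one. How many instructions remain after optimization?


Each match removes 2 instructions.
Total removed = 8 * 2 = 16
Remaining = 26 - 16 = 10

10


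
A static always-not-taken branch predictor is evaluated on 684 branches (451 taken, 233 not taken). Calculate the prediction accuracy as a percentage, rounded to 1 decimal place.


Predictor: always-not-taken
Correct predictions = 233
Accuracy = 233 / 684 * 100 = 34.1%

34.1


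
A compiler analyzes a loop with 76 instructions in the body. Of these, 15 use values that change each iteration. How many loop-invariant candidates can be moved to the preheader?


Invariant candidates = total - loop-dependent
= 76 - 15 = 61

61


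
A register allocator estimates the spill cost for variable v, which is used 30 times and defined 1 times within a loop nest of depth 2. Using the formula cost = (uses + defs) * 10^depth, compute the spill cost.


uses + defs = 30 + 1 = 31
10^2 = 100
Spill cost = 31 * 100 = 3100

3100


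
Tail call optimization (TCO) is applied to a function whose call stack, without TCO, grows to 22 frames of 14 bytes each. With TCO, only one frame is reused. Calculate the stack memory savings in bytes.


Without TCO: 22 * 14 = 308 bytes
With TCO: reuse 1 frame = 14 bytes
Savings = 308 - 14 = 294

294


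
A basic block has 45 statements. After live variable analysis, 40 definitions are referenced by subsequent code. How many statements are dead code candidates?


Dead code = total statements - live definitions
= 45 - 40 = 5

5


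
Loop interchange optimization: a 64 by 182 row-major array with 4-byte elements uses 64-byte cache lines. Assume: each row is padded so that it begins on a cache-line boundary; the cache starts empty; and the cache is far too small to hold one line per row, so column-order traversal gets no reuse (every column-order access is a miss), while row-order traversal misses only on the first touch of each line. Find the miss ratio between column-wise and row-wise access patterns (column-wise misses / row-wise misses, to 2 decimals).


Each row occupies 182 * 4 = 728 bytes and starts on a line boundary, so it spans ceil(728 / 64) = 12 cache lines.
Row-major traversal misses (one per line touched): 64 * ceil(182 * 4 / 64) = 768
Column-major traversal misses (no reuse, every access misses): 64 * 182 = 11648
Ratio = 11648 / 768 = 15.17

15.17


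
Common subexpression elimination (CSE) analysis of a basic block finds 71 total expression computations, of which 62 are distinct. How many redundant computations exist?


CSE count = total expressions - unique expressions
= 71 - 62 = 9

9


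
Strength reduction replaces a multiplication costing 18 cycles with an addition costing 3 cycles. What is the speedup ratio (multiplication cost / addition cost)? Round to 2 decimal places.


Ratio = mult_cost / add_cost = 18 / 3 = 6.0

6.0


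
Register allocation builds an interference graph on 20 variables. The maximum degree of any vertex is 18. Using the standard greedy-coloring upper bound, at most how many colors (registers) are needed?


Greedy coloring never needs more than (max_degree + 1) colors: when coloring a vertex, at most max_degree neighbors are already colored.
Upper bound = 18 + 1 = 19

19


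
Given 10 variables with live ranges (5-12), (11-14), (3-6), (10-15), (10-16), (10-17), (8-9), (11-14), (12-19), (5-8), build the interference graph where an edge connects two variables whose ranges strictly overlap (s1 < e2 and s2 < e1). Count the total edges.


Check all pairs for overlapping intervals.
Two intervals (s1,e1) and (s2,e2) overlap if s1 < e2 and s2 < e1.
v0 (5-12) vs v1..v9: overlaps v1, v2, v3, v4, v5, v6, v7, v9 -> 8
v1 (11-14) vs v2..v9: overlaps v3, v4, v5, v7, v8 -> 5
v2 (3-6) vs v3..v9: overlaps v9 -> 1
v3 (10-15) vs v4..v9: overlaps v4, v5, v7, v8 -> 4
v4 (10-16) vs v5..v9: overlaps v5, v7, v8 -> 3
v5 (10-17) vs v6..v9: overlaps v7, v8 -> 2
v6 (8-9) vs v7..v9: overlaps none -> 0
v7 (11-14) vs v8..v9: overlaps v8 -> 1
v8 (12-19) vs v9: overlaps none -> 0
Total overlapping pairs = 8 + 5 + 1 + 4 + 3 + 2 + 0 + 1 + 0 = 24

24


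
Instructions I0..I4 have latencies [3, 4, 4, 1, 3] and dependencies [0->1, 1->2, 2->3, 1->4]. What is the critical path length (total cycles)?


Compute longest path through dependency graph: dist(Ik) = max over predecessors of dist + latency(Ik).
dist(I0) = latency 3 = 3
dist(I1) = dist(I0) + 4 = 3 + 4 = 7
dist(I2) = dist(I1) + 4 = 7 + 4 = 11
dist(I3) = dist(I2) + 1 = 11 + 1 = 12
dist(I4) = dist(I1) + 3 = 7 + 3 = 10
Critical path = max dist = 12

12


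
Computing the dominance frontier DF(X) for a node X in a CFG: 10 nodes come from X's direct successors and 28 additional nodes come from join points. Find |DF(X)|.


DF(X) = direct successor contributions + join point contributions
= 10 + 28 = 38

38


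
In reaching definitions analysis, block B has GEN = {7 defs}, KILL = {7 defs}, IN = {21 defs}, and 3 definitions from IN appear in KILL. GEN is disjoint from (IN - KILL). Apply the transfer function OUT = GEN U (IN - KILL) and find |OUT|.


IN - KILL: 21 - 3 = 18 surviving definitions
OUT = GEN + surviving = 7 + 18 = 25

25


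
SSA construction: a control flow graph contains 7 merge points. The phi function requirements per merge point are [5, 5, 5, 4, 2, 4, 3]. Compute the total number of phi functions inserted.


Total phi functions = sum of phi functions at each join node
= 5 + 5 + 5 + 4 + 2 + 4 + 3 = 28

28


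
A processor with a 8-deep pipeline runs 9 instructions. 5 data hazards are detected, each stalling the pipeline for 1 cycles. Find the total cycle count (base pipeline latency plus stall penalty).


Base cycles = 8 + 9 - 1 = 16
Total stalls = 5 * 1 = 5
Total = 16 + 5 = 21

21


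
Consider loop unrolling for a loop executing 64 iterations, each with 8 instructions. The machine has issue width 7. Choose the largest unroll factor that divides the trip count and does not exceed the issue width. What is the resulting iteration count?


Largest divisor of 64 <= 7 is 4
New iterations = 64 / 4 = 16

16


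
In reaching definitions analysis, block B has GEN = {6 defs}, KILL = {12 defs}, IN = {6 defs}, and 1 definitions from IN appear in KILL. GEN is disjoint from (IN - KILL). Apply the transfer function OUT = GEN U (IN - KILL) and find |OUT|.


IN - KILL: 6 - 1 = 5 surviving definitions
OUT = GEN + surviving = 6 + 5 = 11

11


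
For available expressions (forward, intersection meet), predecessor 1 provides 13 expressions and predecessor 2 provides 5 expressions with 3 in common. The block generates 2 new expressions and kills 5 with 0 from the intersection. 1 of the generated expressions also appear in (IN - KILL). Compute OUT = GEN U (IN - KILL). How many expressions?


IN = intersection of predecessors = 3
IN - KILL = 3 - 0 = 3
|OUT| = |GEN| + |IN - KILL| - |GEN ∩ (IN - KILL)| = 2 + 3 - 1 = 4

4


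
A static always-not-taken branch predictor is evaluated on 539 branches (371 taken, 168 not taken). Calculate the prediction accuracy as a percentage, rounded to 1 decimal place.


Predictor: always-not-taken
Correct predictions = 168
Accuracy = 168 / 539 * 100 = 31.2%

31.2


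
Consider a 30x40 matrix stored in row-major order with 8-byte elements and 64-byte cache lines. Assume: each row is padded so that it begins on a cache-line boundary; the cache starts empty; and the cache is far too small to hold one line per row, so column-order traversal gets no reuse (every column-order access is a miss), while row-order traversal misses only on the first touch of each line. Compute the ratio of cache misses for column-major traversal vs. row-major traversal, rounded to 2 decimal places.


Each row occupies 40 * 8 = 320 bytes and starts on a line boundary, so it spans ceil(320 / 64) = 5 cache lines.
Row-major traversal misses (one per line touched): 30 * ceil(40 * 8 / 64) = 150
Column-major traversal misses (no reuse, every access misses): 30 * 40 = 1200
Ratio = 1200 / 150 = 8.0

8.0


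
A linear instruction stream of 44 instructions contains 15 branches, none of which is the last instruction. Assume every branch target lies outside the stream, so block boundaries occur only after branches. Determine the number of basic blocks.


With no in-sequence branch targets, the leaders are the first instruction plus the instruction after each branch.
Number of basic blocks = branches + 1
= 15 + 1 = 16

16


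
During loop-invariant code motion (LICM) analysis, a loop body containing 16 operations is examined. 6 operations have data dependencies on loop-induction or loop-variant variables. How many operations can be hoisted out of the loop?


Invariant candidates = total - loop-dependent
= 16 - 6 = 10

10


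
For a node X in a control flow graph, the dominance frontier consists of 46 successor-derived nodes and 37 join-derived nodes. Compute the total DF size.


DF(X) = direct successor contributions + join point contributions
= 46 + 37 = 83

83


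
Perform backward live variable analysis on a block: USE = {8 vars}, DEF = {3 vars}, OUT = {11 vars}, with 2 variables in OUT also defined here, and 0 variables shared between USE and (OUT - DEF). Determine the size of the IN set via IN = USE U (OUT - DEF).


OUT - DEF: 11 - 2 = 9
|IN| = |USE| + |OUT - DEF| - |USE ∩ (OUT - DEF)| = 8 + 9 - 0 = 17

17


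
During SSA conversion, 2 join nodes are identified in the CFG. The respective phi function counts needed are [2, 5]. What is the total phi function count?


Total phi functions = sum of phi functions at each join node
= 2 + 5 = 7

7


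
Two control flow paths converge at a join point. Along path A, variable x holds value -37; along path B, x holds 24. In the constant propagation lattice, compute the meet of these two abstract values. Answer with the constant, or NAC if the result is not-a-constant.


Meet operation: if both paths give the same constant, result is that constant; if they differ, result is NAC (not-a-constant).
Path A: -37, Path B: 24 -> differ
Result: not-a-constant -> NAC

NAC


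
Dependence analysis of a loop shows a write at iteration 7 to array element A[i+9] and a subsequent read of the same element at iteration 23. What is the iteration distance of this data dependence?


Distance = read iteration - write iteration
= 23 - 7 = 16

16


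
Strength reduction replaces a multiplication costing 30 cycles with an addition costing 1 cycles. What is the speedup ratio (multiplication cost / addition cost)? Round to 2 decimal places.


Ratio = mult_cost / add_cost = 30 / 1 = 30.0

30.0


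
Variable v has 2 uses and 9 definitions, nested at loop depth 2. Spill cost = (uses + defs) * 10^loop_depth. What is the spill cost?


uses + defs = 2 + 9 = 11
10^2 = 100
Spill cost = 11 * 100 = 1100

1100


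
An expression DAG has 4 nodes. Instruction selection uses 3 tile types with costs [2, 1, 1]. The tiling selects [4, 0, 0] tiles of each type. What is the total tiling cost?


Total cost = sum(count_i * cost_i)
= 4*2 + 0*1 + 0*1
= 8

8


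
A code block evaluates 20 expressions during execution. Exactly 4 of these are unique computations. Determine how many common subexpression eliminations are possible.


CSE count = total expressions - unique expressions
= 20 - 4 = 16

16


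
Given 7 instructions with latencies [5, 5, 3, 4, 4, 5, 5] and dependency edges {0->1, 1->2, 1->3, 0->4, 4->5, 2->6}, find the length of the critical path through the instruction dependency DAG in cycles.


Compute longest path through dependency graph: dist(Ik) = max over predecessors of dist + latency(Ik).
dist(I0) = latency 5 = 5
dist(I1) = dist(I0) + 5 = 5 + 5 = 10
dist(I2) = dist(I1) + 3 = 10 + 3 = 13
dist(I3) = dist(I1) + 4 = 10 + 4 = 14
dist(I4) = dist(I0) + 4 = 5 + 4 = 9
dist(I5) = dist(I4) + 5 = 9 + 5 = 14
dist(I6) = dist(I2) + 5 = 13 + 5 = 18
Critical path = max dist = 18

18
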